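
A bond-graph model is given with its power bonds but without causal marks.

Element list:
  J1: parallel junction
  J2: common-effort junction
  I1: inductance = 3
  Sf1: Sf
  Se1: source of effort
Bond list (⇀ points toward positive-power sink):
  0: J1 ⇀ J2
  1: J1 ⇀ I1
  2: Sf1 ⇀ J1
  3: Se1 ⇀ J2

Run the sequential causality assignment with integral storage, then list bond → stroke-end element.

#2 |Sf1  (Sf1 (Sf) sets flow on bond)
#3 |J2  (Se1: effort source, stroke at far end)
#0 |J1  (J2: bond 3 brought effort, rest push out)
#1 |I1  (J1: bond 0 brought effort, rest push out)

#0 |J1
#1 |I1
#2 |Sf1
#3 |J2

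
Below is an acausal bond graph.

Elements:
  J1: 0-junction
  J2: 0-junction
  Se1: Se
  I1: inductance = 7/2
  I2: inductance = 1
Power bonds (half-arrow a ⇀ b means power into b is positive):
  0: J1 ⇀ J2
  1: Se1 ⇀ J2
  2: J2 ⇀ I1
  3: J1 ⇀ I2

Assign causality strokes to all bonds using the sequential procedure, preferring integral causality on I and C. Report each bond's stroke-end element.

#0 stroke→J1
#1 stroke→J2
#2 stroke→I1
#3 stroke→I2

bond 1 stroke→J2  (source Se1 imposes e)
bond 0 stroke→J1  (common-e at J2 fixed by 1)
bond 2 stroke→I1  (common-e at J2 fixed by 1)
bond 3 stroke→I2  (J1 effort already set via bond 0)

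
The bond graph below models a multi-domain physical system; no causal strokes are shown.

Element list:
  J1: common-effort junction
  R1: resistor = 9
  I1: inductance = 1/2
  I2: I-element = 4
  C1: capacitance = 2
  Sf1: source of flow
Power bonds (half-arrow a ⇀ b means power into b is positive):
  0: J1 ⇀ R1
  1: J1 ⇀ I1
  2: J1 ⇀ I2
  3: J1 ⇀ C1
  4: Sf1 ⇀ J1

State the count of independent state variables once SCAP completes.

3  (C1, I1, I2 all integral)

bond 4 stroke→Sf1  (Sf1 fixes flow; stroke at Sf1)
bond 1 stroke→I1  (prefer integral on I1)
bond 2 stroke→I2  (I2: I, integral causality)
bond 3 stroke→J1  (C1 integral (e out))
bond 0 stroke→R1  (J1 effort already set via bond 3)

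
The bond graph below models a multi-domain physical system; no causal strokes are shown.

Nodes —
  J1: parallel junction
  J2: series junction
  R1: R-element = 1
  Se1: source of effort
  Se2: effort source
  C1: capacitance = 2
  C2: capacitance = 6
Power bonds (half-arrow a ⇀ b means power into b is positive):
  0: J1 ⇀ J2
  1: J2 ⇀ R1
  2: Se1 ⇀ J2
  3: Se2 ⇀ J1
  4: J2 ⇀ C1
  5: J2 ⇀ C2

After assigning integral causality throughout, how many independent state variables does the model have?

2  (C1, C2 all integral)

#2 |J2  (Se1: effort source, stroke at far end)
#3 |J1  (Se2 (Se) sets effort on bond)
#0 |J2  (J1 effort already set via bond 3)
#4 |J2  (C1: C, integral causality)
#5 |J2  (prefer integral on C2)
#1 |R1  (closing 1-jn rule on J2)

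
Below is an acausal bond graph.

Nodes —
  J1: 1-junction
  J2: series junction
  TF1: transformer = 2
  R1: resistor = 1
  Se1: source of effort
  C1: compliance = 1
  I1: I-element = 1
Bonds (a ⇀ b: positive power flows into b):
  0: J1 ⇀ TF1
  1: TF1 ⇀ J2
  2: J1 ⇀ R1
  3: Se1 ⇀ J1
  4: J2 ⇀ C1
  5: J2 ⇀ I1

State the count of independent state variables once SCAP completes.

b3 →J1  (source Se1 imposes e)
b4 →J2  (C1 integral (e out))
b5 →I1  (I1 outputs flow p/I1)
b1 →J2  (J2 flow already set via bond 5)
b0 →TF1  (through TF1, causality passes straight; one stroke at TF1)
b2 →J1  (common-f at J1 fixed by 0)

2  (C1, I1 all integral)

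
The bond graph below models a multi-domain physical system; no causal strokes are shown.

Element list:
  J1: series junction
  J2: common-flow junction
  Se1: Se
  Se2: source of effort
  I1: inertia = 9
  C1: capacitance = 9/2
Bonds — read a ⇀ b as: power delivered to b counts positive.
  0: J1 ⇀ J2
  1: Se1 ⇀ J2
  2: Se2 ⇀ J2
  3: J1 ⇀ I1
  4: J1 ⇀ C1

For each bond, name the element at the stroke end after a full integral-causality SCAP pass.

bond 1 stroke→J2  (source Se1 imposes e)
bond 2 stroke→J2  (Se2: effort source, stroke at far end)
bond 0 stroke→J1  (only one flow-in slot at J2)
bond 3 stroke→I1  (I1 integral (f out))
bond 4 stroke→J1  (J1: bond 3 brought flow, rest push out)

bond 0 stroke at J1
bond 1 stroke at J2
bond 2 stroke at J2
bond 3 stroke at I1
bond 4 stroke at J1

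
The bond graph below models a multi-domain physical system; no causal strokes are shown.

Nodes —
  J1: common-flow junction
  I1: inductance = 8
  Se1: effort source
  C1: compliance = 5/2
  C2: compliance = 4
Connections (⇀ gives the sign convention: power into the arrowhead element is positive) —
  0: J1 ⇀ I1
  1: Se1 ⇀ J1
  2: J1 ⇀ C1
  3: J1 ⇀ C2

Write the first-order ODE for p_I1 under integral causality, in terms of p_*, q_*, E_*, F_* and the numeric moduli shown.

β1 →J1  (source Se1 imposes e)
β0 →I1  (prefer integral on I1)
β2 →J1  (1-jn J1 has f-setter on 0)
β3 →J1  (common-f at J1 fixed by 0)

dp_I1/dt = E_Se1 - 2*q_C1/5 - q_C2/4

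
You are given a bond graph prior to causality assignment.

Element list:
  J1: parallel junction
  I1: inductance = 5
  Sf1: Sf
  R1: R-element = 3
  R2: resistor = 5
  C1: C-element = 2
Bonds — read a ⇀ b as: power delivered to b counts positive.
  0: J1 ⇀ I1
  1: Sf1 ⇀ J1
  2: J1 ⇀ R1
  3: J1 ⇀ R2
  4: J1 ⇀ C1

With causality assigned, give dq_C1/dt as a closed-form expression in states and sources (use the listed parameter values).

dq_C1/dt = F_Sf1 - p_I1/5 - 4*q_C1/15

#1 →Sf1  (Sf1 fixes flow; stroke at Sf1)
#0 →I1  (prefer integral on I1)
#4 →J1  (C1 integral (e out))
#2 →R1  (J1: bond 4 brought effort, rest push out)
#3 →R2  (J1 effort already set via bond 4)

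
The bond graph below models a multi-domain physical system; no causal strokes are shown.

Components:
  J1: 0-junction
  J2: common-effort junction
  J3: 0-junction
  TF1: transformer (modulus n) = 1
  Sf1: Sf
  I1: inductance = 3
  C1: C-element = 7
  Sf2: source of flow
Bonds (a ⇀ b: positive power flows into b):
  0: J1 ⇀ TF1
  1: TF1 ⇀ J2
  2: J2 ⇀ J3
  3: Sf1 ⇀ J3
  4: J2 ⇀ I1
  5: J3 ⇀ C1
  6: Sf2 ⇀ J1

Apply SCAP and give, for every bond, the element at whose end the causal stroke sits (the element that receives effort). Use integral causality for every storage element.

β3 stroke→Sf1  (Sf1: flow source, stroke at near end)
β6 stroke→Sf2  (source Sf2 imposes f)
β0 stroke→J1  (only one effort-in slot at J1)
β1 stroke→TF1  (TF1: transformer flips bond 0)
β4 stroke→I1  (prefer integral on I1)
β2 stroke→J2  (J2: last free bond brings effort in)
β5 stroke→J3  (J3 needs exactly one e-in)

bond 0 →J1
bond 1 →TF1
bond 2 →J2
bond 3 →Sf1
bond 4 →I1
bond 5 →J3
bond 6 →Sf2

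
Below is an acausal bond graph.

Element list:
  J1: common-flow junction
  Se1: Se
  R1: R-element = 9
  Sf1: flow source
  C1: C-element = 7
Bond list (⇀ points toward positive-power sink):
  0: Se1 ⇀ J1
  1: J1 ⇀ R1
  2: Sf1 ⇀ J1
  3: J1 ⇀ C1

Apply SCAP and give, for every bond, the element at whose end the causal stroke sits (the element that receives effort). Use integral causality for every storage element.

β0 stroke at J1  (Se1: effort source, stroke at far end)
β2 stroke at Sf1  (Sf1 (Sf) sets flow on bond)
β1 stroke at J1  (J1 flow already set via bond 2)
β3 stroke at J1  (common-f at J1 fixed by 2)

#0 stroke at J1
#1 stroke at J1
#2 stroke at Sf1
#3 stroke at J1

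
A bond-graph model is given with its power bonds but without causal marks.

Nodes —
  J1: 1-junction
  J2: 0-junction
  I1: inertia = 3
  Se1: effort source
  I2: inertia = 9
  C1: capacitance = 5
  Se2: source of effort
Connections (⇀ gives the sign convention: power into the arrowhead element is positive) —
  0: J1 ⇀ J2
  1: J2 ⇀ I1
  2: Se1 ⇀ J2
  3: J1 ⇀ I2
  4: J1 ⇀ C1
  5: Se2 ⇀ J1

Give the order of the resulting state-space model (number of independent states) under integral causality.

3  (C1, I1, I2 all integral)

β2 |J2  (source Se1 imposes e)
β5 |J1  (Se2 (Se) sets effort on bond)
β0 |J1  (common-e at J2 fixed by 2)
β1 |I1  (0-jn J2 has e-setter on 2)
β3 |I2  (prefer integral on I2)
β4 |J1  (common-f at J1 fixed by 3)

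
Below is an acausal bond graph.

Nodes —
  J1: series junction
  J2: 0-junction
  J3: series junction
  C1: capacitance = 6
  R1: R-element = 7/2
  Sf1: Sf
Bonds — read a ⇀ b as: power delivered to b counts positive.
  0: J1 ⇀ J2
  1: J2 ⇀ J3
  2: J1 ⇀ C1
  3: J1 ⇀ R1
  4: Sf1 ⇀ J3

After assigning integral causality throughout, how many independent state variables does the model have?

β4 stroke→Sf1  (Sf1 (Sf) sets flow on bond)
β1 stroke→J3  (J3: bond 4 brought flow, rest push out)
β0 stroke→J2  (J2 needs exactly one e-in)
β2 stroke→J1  (J1: bond 0 brought flow, rest push out)
β3 stroke→J1  (1-jn J1 has f-setter on 0)

1  (C1 all integral)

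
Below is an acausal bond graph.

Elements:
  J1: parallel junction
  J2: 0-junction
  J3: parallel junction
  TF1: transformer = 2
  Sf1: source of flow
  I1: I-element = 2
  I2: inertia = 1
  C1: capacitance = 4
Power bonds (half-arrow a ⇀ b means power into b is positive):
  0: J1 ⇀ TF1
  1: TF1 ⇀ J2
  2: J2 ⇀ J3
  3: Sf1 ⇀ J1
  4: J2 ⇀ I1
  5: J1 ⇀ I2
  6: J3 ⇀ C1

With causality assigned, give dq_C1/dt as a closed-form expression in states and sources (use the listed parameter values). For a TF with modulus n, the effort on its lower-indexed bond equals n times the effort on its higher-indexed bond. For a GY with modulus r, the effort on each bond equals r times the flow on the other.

β3 →Sf1  (Sf1 (Sf) sets flow on bond)
β4 →I1  (I1 outputs flow p/I1)
β5 →I2  (prefer integral on I2)
β0 →J1  (only one effort-in slot at J1)
β1 →TF1  (through TF1, causality passes straight; one stroke at TF1)
β2 →J2  (closing 0-jn rule on J2)
β6 →J3  (only one effort-in slot at J3)

dq_C1/dt = 2*F_Sf1 - p_I1/2 - 2*p_I2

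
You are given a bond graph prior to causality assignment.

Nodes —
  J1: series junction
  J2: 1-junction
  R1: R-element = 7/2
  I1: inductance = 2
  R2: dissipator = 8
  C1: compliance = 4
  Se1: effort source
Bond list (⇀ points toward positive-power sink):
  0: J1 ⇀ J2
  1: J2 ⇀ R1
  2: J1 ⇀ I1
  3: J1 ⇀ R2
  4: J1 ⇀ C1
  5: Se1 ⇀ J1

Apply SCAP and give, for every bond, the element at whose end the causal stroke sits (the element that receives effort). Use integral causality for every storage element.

β0 stroke at J1
β1 stroke at J2
β2 stroke at I1
β3 stroke at J1
β4 stroke at J1
β5 stroke at J1

bond 5 stroke at J1  (source Se1 imposes e)
bond 2 stroke at I1  (I1: I, integral causality)
bond 0 stroke at J1  (common-f at J1 fixed by 2)
bond 3 stroke at J1  (J1: bond 2 brought flow, rest push out)
bond 4 stroke at J1  (1-jn J1 has f-setter on 2)
bond 1 stroke at J2  (common-f at J2 fixed by 0)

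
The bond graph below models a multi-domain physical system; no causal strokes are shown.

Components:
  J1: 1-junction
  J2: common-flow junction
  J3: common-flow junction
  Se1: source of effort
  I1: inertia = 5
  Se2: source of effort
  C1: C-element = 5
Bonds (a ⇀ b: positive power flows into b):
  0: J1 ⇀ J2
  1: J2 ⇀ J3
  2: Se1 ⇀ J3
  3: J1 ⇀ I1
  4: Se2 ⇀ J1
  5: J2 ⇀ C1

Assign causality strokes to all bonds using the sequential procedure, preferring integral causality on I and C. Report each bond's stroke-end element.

b0 stroke→J1
b1 stroke→J2
b2 stroke→J3
b3 stroke→I1
b4 stroke→J1
b5 stroke→J2

#2 →J3  (source Se1 imposes e)
#4 →J1  (Se2 (Se) sets effort on bond)
#1 →J2  (only one flow-in slot at J3)
#3 →I1  (I1 outputs flow p/I1)
#0 →J1  (1-jn J1 has f-setter on 3)
#5 →J2  (common-f at J2 fixed by 0)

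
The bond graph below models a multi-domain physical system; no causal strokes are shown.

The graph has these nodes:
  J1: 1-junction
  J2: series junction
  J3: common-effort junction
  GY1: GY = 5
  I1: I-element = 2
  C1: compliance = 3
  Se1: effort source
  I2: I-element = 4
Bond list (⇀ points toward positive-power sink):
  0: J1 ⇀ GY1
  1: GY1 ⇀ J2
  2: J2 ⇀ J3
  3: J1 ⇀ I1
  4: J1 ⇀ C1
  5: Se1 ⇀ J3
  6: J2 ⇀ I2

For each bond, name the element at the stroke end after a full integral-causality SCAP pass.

#0 stroke at J1
#1 stroke at J2
#2 stroke at J2
#3 stroke at I1
#4 stroke at J1
#5 stroke at J3
#6 stroke at I2

b5 stroke at J3  (source Se1 imposes e)
b2 stroke at J2  (J3 effort already set via bond 5)
b3 stroke at I1  (I1: I, integral causality)
b0 stroke at J1  (J1 flow already set via bond 3)
b4 stroke at J1  (J1 flow already set via bond 3)
b1 stroke at J2  (GY1: gyrator matches bond 0)
b6 stroke at I2  (J2 needs exactly one f-in)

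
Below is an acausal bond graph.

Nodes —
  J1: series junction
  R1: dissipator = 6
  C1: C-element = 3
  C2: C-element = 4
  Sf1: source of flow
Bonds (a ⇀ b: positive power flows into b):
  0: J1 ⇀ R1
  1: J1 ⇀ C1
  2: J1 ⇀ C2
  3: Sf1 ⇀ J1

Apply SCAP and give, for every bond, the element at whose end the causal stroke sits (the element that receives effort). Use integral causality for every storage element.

#0 →J1
#1 →J1
#2 →J1
#3 →Sf1

bond 3 stroke at Sf1  (Sf1 (Sf) sets flow on bond)
bond 0 stroke at J1  (J1 flow already set via bond 3)
bond 1 stroke at J1  (J1: bond 3 brought flow, rest push out)
bond 2 stroke at J1  (common-f at J1 fixed by 3)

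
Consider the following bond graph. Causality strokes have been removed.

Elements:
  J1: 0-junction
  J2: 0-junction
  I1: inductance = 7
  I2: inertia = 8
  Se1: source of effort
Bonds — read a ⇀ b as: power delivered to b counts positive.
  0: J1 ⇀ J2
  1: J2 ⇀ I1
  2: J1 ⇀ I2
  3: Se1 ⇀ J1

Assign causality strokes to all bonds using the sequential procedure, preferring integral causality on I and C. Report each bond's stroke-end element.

b3 stroke at J1  (Se1 (Se) sets effort on bond)
b0 stroke at J2  (J1 effort already set via bond 3)
b2 stroke at I2  (common-e at J1 fixed by 3)
b1 stroke at I1  (J2: bond 0 brought effort, rest push out)

#0 stroke at J2
#1 stroke at I1
#2 stroke at I2
#3 stroke at J1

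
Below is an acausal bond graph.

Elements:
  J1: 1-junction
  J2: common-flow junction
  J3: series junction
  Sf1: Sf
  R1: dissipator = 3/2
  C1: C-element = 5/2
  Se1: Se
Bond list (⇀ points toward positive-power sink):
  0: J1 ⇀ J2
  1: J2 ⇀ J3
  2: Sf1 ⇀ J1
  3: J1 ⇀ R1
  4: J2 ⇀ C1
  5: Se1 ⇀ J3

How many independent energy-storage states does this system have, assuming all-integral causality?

1  (C1 all integral)

#2 |Sf1  (Sf1 (Sf) sets flow on bond)
#5 |J3  (source Se1 imposes e)
#0 |J1  (J1 flow already set via bond 2)
#3 |J1  (common-f at J1 fixed by 2)
#1 |J2  (J2: bond 0 brought flow, rest push out)
#4 |J2  (1-jn J2 has f-setter on 0)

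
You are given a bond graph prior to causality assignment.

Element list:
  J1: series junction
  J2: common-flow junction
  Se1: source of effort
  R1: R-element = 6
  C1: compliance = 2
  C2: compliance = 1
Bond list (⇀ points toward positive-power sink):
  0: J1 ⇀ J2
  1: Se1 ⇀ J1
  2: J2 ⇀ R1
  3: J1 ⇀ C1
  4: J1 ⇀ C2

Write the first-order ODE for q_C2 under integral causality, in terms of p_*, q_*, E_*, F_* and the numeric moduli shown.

#1 stroke→J1  (source Se1 imposes e)
#3 stroke→J1  (prefer integral on C1)
#4 stroke→J1  (C2 outputs effort q/C2)
#0 stroke→J2  (only one flow-in slot at J1)
#2 stroke→R1  (closing 1-jn rule on J2)

dq_C2/dt = E_Se1/6 - q_C1/12 - q_C2/6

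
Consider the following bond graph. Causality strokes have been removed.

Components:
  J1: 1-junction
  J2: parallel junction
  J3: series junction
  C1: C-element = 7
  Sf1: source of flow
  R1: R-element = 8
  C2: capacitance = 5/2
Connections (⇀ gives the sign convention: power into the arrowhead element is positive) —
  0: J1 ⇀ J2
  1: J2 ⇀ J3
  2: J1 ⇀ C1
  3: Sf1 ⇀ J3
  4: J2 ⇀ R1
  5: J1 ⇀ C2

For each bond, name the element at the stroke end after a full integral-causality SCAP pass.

#3 stroke at Sf1  (Sf1 (Sf) sets flow on bond)
#1 stroke at J3  (J3: bond 3 brought flow, rest push out)
#2 stroke at J1  (C1: C, integral causality)
#5 stroke at J1  (C2 integral (e out))
#0 stroke at J2  (J1 needs exactly one f-in)
#4 stroke at R1  (J2 effort already set via bond 0)

β0 stroke→J2
β1 stroke→J3
β2 stroke→J1
β3 stroke→Sf1
β4 stroke→R1
β5 stroke→J1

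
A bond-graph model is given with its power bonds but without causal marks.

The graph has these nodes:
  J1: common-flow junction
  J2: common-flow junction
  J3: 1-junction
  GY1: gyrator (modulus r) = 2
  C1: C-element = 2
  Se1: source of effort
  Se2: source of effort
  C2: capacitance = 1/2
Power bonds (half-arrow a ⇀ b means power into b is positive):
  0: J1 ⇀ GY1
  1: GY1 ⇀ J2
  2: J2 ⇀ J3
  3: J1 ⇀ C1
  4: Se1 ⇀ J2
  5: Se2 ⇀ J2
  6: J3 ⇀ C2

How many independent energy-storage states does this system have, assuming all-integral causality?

2  (C1, C2 all integral)

β4 |J2  (Se1 fixes effort; stroke away)
β5 |J2  (source Se2 imposes e)
β3 |J1  (prefer integral on C1)
β0 |GY1  (J1 needs exactly one f-in)
β1 |GY1  (GY1: gyrator matches bond 0)
β2 |J2  (common-f at J2 fixed by 1)
β6 |J3  (J3 flow already set via bond 2)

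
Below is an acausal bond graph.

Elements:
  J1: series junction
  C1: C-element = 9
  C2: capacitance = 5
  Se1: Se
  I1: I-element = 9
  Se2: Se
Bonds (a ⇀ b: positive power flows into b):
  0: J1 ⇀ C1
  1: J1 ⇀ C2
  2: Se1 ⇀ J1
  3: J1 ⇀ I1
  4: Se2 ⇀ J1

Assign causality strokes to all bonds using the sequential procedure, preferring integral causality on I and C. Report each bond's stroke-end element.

#2 stroke→J1  (Se1: effort source, stroke at far end)
#4 stroke→J1  (Se2 fixes effort; stroke away)
#0 stroke→J1  (C1 outputs effort q/C1)
#1 stroke→J1  (C2: C, integral causality)
#3 stroke→I1  (J1: last free bond brings flow in)

β0 |J1
β1 |J1
β2 |J1
β3 |I1
β4 |J1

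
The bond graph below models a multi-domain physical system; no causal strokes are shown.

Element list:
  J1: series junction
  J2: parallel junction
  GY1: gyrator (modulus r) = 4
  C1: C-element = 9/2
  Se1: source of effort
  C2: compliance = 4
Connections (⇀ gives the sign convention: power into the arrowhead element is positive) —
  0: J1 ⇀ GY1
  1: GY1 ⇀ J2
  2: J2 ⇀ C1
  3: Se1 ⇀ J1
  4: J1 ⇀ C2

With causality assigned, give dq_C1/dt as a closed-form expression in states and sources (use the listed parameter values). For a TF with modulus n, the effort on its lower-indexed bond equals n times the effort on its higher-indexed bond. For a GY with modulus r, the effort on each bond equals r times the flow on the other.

dq_C1/dt = E_Se1/4 - q_C2/16

bond 3 stroke→J1  (source Se1 imposes e)
bond 2 stroke→J2  (prefer integral on C1)
bond 1 stroke→GY1  (common-e at J2 fixed by 2)
bond 0 stroke→GY1  (through GY1, causality inverts; strokes same side of GY1)
bond 4 stroke→J1  (J1: bond 0 brought flow, rest push out)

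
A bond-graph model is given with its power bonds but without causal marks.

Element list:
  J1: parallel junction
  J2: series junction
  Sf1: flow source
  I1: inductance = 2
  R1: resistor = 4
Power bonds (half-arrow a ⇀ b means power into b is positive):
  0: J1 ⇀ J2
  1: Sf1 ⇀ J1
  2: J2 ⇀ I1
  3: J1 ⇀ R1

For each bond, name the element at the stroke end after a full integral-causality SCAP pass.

β1 |Sf1  (Sf1 (Sf) sets flow on bond)
β2 |I1  (I1: I, integral causality)
β0 |J2  (J2: bond 2 brought flow, rest push out)
β3 |J1  (J1 needs exactly one e-in)

β0 stroke at J2
β1 stroke at Sf1
β2 stroke at I1
β3 stroke at J1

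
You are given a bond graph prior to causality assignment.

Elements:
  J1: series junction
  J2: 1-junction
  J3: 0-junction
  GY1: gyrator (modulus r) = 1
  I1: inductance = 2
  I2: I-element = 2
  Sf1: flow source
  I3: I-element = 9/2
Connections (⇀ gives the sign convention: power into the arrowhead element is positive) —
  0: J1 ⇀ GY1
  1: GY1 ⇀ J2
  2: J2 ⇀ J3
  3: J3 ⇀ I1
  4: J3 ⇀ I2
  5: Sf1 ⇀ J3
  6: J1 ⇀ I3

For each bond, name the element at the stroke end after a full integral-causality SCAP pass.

β5 stroke at Sf1  (Sf1: flow source, stroke at near end)
β3 stroke at I1  (I1 outputs flow p/I1)
β4 stroke at I2  (I2 outputs flow p/I2)
β2 stroke at J3  (J3 needs exactly one e-in)
β1 stroke at J2  (J2: bond 2 brought flow, rest push out)
β0 stroke at J1  (GY1: gyrator matches bond 1)
β6 stroke at I3  (only one flow-in slot at J1)

#0 stroke at J1
#1 stroke at J2
#2 stroke at J3
#3 stroke at I1
#4 stroke at I2
#5 stroke at Sf1
#6 stroke at I3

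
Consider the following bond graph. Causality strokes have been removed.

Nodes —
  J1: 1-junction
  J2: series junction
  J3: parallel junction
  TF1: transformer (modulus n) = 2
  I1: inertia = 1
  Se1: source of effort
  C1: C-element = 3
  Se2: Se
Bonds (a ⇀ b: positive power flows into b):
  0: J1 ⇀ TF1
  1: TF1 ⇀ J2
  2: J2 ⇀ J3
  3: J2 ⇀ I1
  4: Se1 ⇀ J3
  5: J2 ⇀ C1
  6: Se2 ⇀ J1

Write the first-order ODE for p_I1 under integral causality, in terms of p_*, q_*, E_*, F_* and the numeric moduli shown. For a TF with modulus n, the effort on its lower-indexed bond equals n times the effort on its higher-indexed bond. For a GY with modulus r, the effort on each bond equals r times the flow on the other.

dp_I1/dt = -E_Se1 + E_Se2/2 - q_C1/3

#4 stroke→J3  (Se1: effort source, stroke at far end)
#6 stroke→J1  (Se2 fixes effort; stroke away)
#0 stroke→TF1  (only one flow-in slot at J1)
#2 stroke→J2  (J3 effort already set via bond 4)
#1 stroke→J2  (TF1: transformer flips bond 0)
#3 stroke→I1  (I1 integral (f out))
#5 stroke→J2  (J2 flow already set via bond 3)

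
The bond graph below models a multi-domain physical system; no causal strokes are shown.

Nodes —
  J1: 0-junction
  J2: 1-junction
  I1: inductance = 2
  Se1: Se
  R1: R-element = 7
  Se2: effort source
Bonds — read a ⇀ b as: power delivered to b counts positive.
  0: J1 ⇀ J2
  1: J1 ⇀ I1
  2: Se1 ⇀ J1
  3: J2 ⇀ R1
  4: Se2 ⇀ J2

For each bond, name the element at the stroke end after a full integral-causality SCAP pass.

b0 stroke→J2
b1 stroke→I1
b2 stroke→J1
b3 stroke→R1
b4 stroke→J2

bond 2 stroke at J1  (source Se1 imposes e)
bond 4 stroke at J2  (Se2: effort source, stroke at far end)
bond 0 stroke at J2  (common-e at J1 fixed by 2)
bond 1 stroke at I1  (common-e at J1 fixed by 2)
bond 3 stroke at R1  (closing 1-jn rule on J2)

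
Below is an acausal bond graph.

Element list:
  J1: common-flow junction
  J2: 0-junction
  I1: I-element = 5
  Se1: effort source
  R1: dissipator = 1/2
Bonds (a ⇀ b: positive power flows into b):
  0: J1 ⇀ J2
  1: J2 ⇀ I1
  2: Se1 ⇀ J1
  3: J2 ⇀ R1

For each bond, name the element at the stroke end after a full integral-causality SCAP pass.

bond 0 stroke→J2
bond 1 stroke→I1
bond 2 stroke→J1
bond 3 stroke→R1

bond 2 stroke at J1  (source Se1 imposes e)
bond 0 stroke at J2  (J1 needs exactly one f-in)
bond 1 stroke at I1  (J2: bond 0 brought effort, rest push out)
bond 3 stroke at R1  (common-e at J2 fixed by 0)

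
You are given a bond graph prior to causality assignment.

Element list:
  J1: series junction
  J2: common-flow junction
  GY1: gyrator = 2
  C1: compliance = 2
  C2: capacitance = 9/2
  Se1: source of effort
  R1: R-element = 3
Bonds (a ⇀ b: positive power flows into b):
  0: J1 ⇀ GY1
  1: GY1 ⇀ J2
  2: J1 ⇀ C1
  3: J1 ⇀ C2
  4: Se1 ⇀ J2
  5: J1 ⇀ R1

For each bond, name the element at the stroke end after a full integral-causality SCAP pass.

β0 |GY1
β1 |GY1
β2 |J1
β3 |J1
β4 |J2
β5 |J1

bond 4 stroke→J2  (Se1 fixes effort; stroke away)
bond 1 stroke→GY1  (closing 1-jn rule on J2)
bond 0 stroke→GY1  (through GY1, causality inverts; strokes same side of GY1)
bond 2 stroke→J1  (J1 flow already set via bond 0)
bond 3 stroke→J1  (J1: bond 0 brought flow, rest push out)
bond 5 stroke→J1  (J1: bond 0 brought flow, rest push out)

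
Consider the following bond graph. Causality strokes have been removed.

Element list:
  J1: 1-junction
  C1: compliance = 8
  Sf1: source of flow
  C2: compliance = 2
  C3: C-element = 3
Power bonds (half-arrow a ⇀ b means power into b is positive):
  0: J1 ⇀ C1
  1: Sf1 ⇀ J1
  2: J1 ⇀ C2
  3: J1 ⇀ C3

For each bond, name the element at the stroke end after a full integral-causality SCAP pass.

bond 1 |Sf1  (Sf1 (Sf) sets flow on bond)
bond 0 |J1  (common-f at J1 fixed by 1)
bond 2 |J1  (J1: bond 1 brought flow, rest push out)
bond 3 |J1  (J1 flow already set via bond 1)

β0 →J1
β1 →Sf1
β2 →J1
β3 →J1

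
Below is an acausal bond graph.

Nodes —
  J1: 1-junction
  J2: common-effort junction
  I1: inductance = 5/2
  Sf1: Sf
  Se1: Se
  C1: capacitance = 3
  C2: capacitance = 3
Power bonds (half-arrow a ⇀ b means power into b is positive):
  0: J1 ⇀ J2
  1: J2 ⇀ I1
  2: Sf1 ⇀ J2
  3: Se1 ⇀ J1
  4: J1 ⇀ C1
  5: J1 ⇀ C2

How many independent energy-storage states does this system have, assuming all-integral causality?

#2 stroke at Sf1  (Sf1 fixes flow; stroke at Sf1)
#3 stroke at J1  (source Se1 imposes e)
#1 stroke at I1  (prefer integral on I1)
#0 stroke at J2  (closing 0-jn rule on J2)
#4 stroke at J1  (J1 flow already set via bond 0)
#5 stroke at J1  (J1 flow already set via bond 0)

3  (C1, C2, I1 all integral)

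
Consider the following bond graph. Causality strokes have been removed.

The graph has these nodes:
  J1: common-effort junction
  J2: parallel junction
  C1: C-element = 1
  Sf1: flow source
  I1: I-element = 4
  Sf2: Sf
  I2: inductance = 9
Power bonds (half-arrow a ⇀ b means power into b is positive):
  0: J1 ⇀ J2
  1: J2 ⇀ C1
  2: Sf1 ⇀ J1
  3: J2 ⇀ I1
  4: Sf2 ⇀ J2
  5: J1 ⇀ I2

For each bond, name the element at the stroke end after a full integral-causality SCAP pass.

b0 stroke at J1
b1 stroke at J2
b2 stroke at Sf1
b3 stroke at I1
b4 stroke at Sf2
b5 stroke at I2

β2 →Sf1  (Sf1: flow source, stroke at near end)
β4 →Sf2  (Sf2 (Sf) sets flow on bond)
β1 →J2  (C1 outputs effort q/C1)
β0 →J1  (0-jn J2 has e-setter on 1)
β3 →I1  (0-jn J2 has e-setter on 1)
β5 →I2  (common-e at J1 fixed by 0)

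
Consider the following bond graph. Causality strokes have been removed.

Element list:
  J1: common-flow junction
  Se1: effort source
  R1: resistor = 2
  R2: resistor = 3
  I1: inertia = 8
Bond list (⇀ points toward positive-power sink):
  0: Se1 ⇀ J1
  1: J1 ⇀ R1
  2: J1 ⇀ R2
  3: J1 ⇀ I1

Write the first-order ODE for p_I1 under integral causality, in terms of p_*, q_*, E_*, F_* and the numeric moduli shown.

dp_I1/dt = E_Se1 - 5*p_I1/8

β0 stroke→J1  (Se1 (Se) sets effort on bond)
β3 stroke→I1  (I1 outputs flow p/I1)
β1 stroke→J1  (common-f at J1 fixed by 3)
β2 stroke→J1  (common-f at J1 fixed by 3)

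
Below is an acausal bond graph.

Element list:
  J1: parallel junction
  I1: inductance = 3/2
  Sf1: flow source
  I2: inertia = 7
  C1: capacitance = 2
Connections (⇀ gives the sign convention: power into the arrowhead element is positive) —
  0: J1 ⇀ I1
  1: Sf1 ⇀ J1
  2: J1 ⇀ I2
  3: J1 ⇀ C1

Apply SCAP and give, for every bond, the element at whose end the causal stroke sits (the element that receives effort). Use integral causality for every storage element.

bond 1 |Sf1  (Sf1: flow source, stroke at near end)
bond 0 |I1  (prefer integral on I1)
bond 2 |I2  (I2 outputs flow p/I2)
bond 3 |J1  (closing 0-jn rule on J1)

β0 stroke→I1
β1 stroke→Sf1
β2 stroke→I2
β3 stroke→J1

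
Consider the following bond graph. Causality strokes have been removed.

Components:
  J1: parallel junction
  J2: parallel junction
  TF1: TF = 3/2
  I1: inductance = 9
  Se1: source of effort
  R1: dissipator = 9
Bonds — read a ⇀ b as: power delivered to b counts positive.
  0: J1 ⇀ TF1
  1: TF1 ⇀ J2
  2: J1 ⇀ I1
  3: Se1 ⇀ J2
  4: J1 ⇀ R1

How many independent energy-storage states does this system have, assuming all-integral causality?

1  (I1 all integral)

β3 |J2  (Se1 fixes effort; stroke away)
β1 |TF1  (J2: bond 3 brought effort, rest push out)
β0 |J1  (TF1 one-in-one-out from 1)
β2 |I1  (0-jn J1 has e-setter on 0)
β4 |R1  (J1: bond 0 brought effort, rest push out)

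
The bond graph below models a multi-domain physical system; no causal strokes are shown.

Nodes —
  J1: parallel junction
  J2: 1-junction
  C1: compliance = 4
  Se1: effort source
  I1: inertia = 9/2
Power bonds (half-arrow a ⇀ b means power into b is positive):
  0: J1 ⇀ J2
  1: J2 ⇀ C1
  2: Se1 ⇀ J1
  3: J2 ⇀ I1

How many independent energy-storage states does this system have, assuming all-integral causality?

2  (C1, I1 all integral)

β2 stroke at J1  (Se1: effort source, stroke at far end)
β0 stroke at J2  (J1 effort already set via bond 2)
β1 stroke at J2  (C1 outputs effort q/C1)
β3 stroke at I1  (only one flow-in slot at J2)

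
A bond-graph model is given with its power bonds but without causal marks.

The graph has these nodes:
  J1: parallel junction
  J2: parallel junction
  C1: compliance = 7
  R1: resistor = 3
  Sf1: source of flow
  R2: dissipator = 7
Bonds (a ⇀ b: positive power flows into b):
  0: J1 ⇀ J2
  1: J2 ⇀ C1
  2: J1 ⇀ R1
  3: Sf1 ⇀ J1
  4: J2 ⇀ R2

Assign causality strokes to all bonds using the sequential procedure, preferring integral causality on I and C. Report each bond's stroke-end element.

β0 stroke→J1
β1 stroke→J2
β2 stroke→R1
β3 stroke→Sf1
β4 stroke→R2

#3 →Sf1  (Sf1 fixes flow; stroke at Sf1)
#1 →J2  (C1 outputs effort q/C1)
#0 →J1  (J2 effort already set via bond 1)
#4 →R2  (common-e at J2 fixed by 1)
#2 →R1  (J1 effort already set via bond 0)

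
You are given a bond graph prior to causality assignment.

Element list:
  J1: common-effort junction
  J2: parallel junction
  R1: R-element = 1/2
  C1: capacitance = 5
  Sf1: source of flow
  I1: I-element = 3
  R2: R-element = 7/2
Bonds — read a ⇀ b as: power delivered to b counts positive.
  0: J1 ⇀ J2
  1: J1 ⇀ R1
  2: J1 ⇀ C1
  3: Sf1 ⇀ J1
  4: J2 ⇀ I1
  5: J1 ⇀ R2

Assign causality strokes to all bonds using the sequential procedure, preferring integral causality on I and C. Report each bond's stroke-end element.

bond 0 →J2
bond 1 →R1
bond 2 →J1
bond 3 →Sf1
bond 4 →I1
bond 5 →R2

β3 |Sf1  (Sf1 fixes flow; stroke at Sf1)
β2 |J1  (C1 integral (e out))
β0 |J2  (J1 effort already set via bond 2)
β1 |R1  (J1: bond 2 brought effort, rest push out)
β5 |R2  (J1 effort already set via bond 2)
β4 |I1  (J2: bond 0 brought effort, rest push out)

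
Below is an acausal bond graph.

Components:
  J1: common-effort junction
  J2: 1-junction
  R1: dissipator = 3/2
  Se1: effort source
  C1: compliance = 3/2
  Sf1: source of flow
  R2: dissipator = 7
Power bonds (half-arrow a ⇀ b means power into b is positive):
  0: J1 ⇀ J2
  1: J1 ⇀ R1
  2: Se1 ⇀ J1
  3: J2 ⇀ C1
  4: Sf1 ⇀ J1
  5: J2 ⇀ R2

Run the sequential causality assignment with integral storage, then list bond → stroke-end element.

#2 →J1  (source Se1 imposes e)
#4 →Sf1  (source Sf1 imposes f)
#0 →J2  (common-e at J1 fixed by 2)
#1 →R1  (J1 effort already set via bond 2)
#3 →J2  (C1: C, integral causality)
#5 →R2  (J2: last free bond brings flow in)

bond 0 |J2
bond 1 |R1
bond 2 |J1
bond 3 |J2
bond 4 |Sf1
bond 5 |R2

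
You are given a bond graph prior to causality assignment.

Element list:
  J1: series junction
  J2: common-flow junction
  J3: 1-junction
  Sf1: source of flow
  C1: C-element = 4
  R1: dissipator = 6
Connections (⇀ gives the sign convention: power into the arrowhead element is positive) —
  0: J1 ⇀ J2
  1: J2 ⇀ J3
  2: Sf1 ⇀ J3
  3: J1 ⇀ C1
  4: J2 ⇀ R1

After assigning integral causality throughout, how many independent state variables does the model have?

β2 stroke→Sf1  (source Sf1 imposes f)
β1 stroke→J3  (common-f at J3 fixed by 2)
β0 stroke→J2  (J2: bond 1 brought flow, rest push out)
β4 stroke→J2  (J2 flow already set via bond 1)
β3 stroke→J1  (1-jn J1 has f-setter on 0)

1  (C1 all integral)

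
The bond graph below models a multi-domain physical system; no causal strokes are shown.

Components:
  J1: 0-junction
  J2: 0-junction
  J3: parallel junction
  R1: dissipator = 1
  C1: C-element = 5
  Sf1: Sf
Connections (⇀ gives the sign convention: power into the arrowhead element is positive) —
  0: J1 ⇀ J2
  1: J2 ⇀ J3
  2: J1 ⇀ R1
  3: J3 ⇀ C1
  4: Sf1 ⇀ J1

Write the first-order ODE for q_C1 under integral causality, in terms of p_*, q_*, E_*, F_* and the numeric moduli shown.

dq_C1/dt = F_Sf1 - q_C1/5

#4 stroke→Sf1  (Sf1 (Sf) sets flow on bond)
#3 stroke→J3  (C1 outputs effort q/C1)
#1 stroke→J2  (0-jn J3 has e-setter on 3)
#0 stroke→J1  (J2 effort already set via bond 1)
#2 stroke→R1  (common-e at J1 fixed by 0)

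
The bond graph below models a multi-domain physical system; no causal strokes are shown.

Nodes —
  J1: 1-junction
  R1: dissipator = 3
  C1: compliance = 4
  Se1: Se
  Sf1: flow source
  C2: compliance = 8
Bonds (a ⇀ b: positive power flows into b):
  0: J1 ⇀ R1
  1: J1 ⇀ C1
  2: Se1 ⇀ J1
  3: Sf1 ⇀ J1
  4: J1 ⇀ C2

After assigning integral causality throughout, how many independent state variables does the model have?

2  (C1, C2 all integral)

bond 2 →J1  (source Se1 imposes e)
bond 3 →Sf1  (Sf1 fixes flow; stroke at Sf1)
bond 0 →J1  (J1: bond 3 brought flow, rest push out)
bond 1 →J1  (1-jn J1 has f-setter on 3)
bond 4 →J1  (J1: bond 3 brought flow, rest push out)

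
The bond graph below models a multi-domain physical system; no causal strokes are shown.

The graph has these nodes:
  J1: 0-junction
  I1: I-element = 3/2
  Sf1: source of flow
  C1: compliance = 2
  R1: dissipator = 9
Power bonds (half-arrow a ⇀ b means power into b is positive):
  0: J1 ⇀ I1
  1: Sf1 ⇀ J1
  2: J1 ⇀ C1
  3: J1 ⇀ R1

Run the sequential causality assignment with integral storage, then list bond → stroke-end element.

b0 |I1
b1 |Sf1
b2 |J1
b3 |R1

b1 stroke→Sf1  (Sf1: flow source, stroke at near end)
b0 stroke→I1  (I1 integral (f out))
b2 stroke→J1  (C1 outputs effort q/C1)
b3 stroke→R1  (J1: bond 2 brought effort, rest push out)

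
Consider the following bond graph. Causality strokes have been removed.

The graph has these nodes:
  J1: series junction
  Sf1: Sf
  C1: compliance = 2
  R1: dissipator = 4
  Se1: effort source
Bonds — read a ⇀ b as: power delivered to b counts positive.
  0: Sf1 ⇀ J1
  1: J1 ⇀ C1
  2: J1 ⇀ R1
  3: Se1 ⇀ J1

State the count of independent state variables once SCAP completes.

1  (C1 all integral)

#0 stroke→Sf1  (Sf1 fixes flow; stroke at Sf1)
#3 stroke→J1  (source Se1 imposes e)
#1 stroke→J1  (1-jn J1 has f-setter on 0)
#2 stroke→J1  (J1: bond 0 brought flow, rest push out)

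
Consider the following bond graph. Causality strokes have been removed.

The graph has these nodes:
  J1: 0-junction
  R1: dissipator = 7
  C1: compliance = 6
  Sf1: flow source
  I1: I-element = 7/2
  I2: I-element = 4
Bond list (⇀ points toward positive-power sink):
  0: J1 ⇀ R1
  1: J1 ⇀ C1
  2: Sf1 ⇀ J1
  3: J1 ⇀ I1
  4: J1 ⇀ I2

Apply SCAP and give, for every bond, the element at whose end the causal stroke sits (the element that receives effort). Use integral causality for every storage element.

β0 stroke at R1
β1 stroke at J1
β2 stroke at Sf1
β3 stroke at I1
β4 stroke at I2

b2 |Sf1  (Sf1 (Sf) sets flow on bond)
b1 |J1  (C1: C, integral causality)
b0 |R1  (J1: bond 1 brought effort, rest push out)
b3 |I1  (common-e at J1 fixed by 1)
b4 |I2  (J1: bond 1 brought effort, rest push out)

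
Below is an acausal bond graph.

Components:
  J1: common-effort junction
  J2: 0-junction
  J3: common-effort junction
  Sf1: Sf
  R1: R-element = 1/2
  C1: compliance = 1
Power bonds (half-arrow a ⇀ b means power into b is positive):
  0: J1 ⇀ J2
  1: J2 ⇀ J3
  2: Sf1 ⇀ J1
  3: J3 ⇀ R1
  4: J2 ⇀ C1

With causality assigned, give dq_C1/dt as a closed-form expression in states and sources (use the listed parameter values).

#2 stroke at Sf1  (Sf1 (Sf) sets flow on bond)
#0 stroke at J1  (closing 0-jn rule on J1)
#4 stroke at J2  (C1 integral (e out))
#1 stroke at J3  (J2: bond 4 brought effort, rest push out)
#3 stroke at R1  (common-e at J3 fixed by 1)

dq_C1/dt = F_Sf1 - 2*q_C1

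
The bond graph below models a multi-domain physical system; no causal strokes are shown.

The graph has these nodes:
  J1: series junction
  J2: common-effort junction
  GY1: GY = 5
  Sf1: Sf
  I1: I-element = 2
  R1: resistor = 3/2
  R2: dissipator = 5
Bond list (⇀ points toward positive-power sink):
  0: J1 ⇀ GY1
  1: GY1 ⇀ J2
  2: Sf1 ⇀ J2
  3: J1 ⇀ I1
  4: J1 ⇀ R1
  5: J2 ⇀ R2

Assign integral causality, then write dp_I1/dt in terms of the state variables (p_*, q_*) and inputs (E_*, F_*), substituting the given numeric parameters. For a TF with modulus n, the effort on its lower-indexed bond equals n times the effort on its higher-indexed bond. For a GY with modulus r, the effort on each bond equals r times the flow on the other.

dp_I1/dt = 5*F_Sf1 - 13*p_I1/4

bond 2 stroke→Sf1  (Sf1: flow source, stroke at near end)
bond 3 stroke→I1  (prefer integral on I1)
bond 0 stroke→J1  (J1 flow already set via bond 3)
bond 4 stroke→J1  (common-f at J1 fixed by 3)
bond 1 stroke→J2  (GY1 both-in/both-out from 0)
bond 5 stroke→R2  (J2: bond 1 brought effort, rest push out)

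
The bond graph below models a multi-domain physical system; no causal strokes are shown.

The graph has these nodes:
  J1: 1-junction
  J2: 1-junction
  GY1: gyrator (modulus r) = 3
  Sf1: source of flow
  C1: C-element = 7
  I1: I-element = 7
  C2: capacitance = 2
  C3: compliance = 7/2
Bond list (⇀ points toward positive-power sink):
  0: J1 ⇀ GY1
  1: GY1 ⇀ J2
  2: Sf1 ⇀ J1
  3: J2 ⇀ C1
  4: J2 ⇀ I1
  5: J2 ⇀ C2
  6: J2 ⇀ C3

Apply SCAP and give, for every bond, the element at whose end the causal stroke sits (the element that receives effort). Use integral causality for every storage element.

β0 →J1
β1 →J2
β2 →Sf1
β3 →J2
β4 →I1
β5 →J2
β6 →J2

β2 →Sf1  (Sf1: flow source, stroke at near end)
β0 →J1  (common-f at J1 fixed by 2)
β1 →J2  (through GY1, causality inverts; strokes same side of GY1)
β3 →J2  (prefer integral on C1)
β4 →I1  (I1 integral (f out))
β5 →J2  (J2: bond 4 brought flow, rest push out)
β6 →J2  (J2: bond 4 brought flow, rest push out)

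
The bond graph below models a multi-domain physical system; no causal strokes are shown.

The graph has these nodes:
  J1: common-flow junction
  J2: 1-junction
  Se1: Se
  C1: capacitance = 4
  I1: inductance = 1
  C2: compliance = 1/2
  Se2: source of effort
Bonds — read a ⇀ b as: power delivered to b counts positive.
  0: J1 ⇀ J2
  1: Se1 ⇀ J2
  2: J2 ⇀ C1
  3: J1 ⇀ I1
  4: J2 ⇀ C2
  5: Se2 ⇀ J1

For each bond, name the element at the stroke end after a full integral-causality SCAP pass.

bond 1 |J2  (Se1 fixes effort; stroke away)
bond 5 |J1  (Se2 fixes effort; stroke away)
bond 2 |J2  (C1: C, integral causality)
bond 3 |I1  (I1 outputs flow p/I1)
bond 0 |J1  (J1: bond 3 brought flow, rest push out)
bond 4 |J2  (1-jn J2 has f-setter on 0)

bond 0 →J1
bond 1 →J2
bond 2 →J2
bond 3 →I1
bond 4 →J2
bond 5 →J1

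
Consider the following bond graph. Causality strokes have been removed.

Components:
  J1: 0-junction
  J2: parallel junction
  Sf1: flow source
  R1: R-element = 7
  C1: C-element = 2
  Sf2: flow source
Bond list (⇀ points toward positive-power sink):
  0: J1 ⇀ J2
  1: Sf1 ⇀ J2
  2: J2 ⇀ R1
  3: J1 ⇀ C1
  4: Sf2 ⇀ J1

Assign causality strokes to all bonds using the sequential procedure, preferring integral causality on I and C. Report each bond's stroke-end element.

b0 stroke at J2
b1 stroke at Sf1
b2 stroke at R1
b3 stroke at J1
b4 stroke at Sf2

b1 stroke at Sf1  (source Sf1 imposes f)
b4 stroke at Sf2  (Sf2: flow source, stroke at near end)
b3 stroke at J1  (C1 integral (e out))
b0 stroke at J2  (common-e at J1 fixed by 3)
b2 stroke at R1  (J2 effort already set via bond 0)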